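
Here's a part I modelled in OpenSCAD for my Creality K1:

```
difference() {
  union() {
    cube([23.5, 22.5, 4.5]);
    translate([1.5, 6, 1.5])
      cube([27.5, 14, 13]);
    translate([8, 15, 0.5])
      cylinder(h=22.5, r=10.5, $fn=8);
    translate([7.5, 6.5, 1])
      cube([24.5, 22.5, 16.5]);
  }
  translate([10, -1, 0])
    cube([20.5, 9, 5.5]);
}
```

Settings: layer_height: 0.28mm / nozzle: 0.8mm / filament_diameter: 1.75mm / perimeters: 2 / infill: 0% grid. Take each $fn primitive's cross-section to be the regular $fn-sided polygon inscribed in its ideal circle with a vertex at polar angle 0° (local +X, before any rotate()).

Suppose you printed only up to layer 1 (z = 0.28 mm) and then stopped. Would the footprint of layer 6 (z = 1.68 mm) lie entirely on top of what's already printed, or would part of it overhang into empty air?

part overhangs

Compare the two slices. At z = 0.28: the cube is present — its section is the full 23.5×22.5 rectangle (area 528.75 mm²); the cube at (1.5, 6) is not intersected at this z (z outside [1.5, 14.5]); the cylinder at (8, 15) is not intersected at this z (z outside [0.5, 23]); the cube at (7.5, 6.5) is absent (z outside [1, 17.5]); Combining (union): only the 23.5×22.5 cube is present, so the union is just that shape — area = 528.75 mm²; the 20.5×9 cube at (10, -1) contributes its full rectangle (area 184.50 mm²); After the difference (first − rest): starting from the result so far (528.75 mm²), the 20.5×9 cube at (10, -1) partially overlaps it — only the 108.00 mm² overlap (of its 184.50 mm²) is removed, clipping the outline — area = 420.75 mm². At z = 1.68: the cube is present — its section is the full 23.5×22.5 rectangle (area 528.75 mm²); the cube at (1.5, 6) is present — its section is the full 27.5×14 rectangle (area 385.00 mm²); the r=10.5 cylinder at (8, 15) gives a regular 8-gon of circumradius 10.5 (constant along its height) (area = (8/2)·10.500²·sin(360°/8) = 311.83 mm²); the cube at (7.5, 6.5) is present — its section is the full 24.5×22.5 rectangle (area 551.25 mm²); Merging all regions: the regions partially overlap — summed areas 1776.83 mm² minus the doubly-counted overlap 925.58 mm² gives 851.25 mm² — area = 851.25 mm²; the cube at (10, -1) is present — its section is the full 20.5×9 rectangle (area 184.50 mm²); Subtracting the remaining from the first: starting from that combined region (851.25 mm²), the 20.5×9 cube at (10, -1) partially overlaps it — only the 121.25 mm² overlap (of its 184.50 mm²) is removed, clipping the outline — area = 730.00 mm². Checking containment: at z = 1.68 the cross-section extends beyond the z = 0.28 cross-section by about 309.25 mm².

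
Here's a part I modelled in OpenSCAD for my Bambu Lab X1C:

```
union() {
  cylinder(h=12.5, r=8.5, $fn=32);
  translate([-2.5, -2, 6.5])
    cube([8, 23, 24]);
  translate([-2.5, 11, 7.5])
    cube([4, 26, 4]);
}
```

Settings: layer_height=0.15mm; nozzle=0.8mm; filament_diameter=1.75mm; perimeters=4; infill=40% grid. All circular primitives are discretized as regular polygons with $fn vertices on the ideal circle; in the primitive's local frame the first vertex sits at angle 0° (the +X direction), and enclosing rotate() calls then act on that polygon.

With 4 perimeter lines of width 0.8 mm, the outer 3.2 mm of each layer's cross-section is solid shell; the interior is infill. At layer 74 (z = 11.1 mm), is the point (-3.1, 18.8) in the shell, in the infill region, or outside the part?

At z = 11.1 mm: the r=8.5 cylinder gives a regular 32-gon of circumradius 8.5 (constant along its height); the 8×23 cube at (-2.5, -2) contributes its full rectangle; the cube at (-2.5, 11) (footprint 4×26) is included at this height; Merging all regions: the regions partially overlap (shared area 119.95 mm²), so overlapping operands fuse into one piece — 1 connected region. Overall, the cross-section is a single solid region. The nearest boundary edge runs (-2.50, 11.00)→(-2.50, 21.00); distance from the point to it = 0.60 mm. The point is not inside any of the regions above, so it lies outside the cross-section (0.60 mm from the nearest boundary).

outside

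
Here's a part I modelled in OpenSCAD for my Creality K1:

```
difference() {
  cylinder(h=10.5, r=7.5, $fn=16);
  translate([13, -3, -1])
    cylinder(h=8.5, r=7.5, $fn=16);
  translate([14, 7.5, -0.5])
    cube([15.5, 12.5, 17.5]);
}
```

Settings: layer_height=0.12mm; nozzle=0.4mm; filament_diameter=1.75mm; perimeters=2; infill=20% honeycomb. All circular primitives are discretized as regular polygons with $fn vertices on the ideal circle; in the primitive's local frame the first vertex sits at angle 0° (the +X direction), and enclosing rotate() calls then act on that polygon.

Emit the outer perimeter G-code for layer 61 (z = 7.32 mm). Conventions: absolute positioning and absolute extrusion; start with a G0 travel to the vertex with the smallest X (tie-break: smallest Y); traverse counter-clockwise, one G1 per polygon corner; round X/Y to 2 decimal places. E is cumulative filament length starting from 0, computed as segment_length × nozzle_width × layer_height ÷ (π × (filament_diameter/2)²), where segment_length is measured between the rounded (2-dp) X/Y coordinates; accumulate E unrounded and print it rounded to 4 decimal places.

At z = 7.32 mm: the r=7.5 cylinder contributes a regular 16-gon of circumradius 7.5; the r=7.5 cylinder at (13, -3) contributes a regular 16-gon of circumradius 7.5; the cube at (14, 7.5) (footprint 15.5×12.5) is included at this height; After the difference (first − rest): starting from the r=7.5 cylinder, the r=7.5 cylinder at (13, -3) partially overlaps it — only the 6.28 mm² overlap (of its 172.21 mm²) is removed, clipping the outline; the 15.5×12.5 cube at (14, 7.5) misses the remaining region (no effect) — 1 connected region. The outline is a single polygon with 18 vertices. Extrusion per mm of travel: 0.4 × 0.12 / (π × 0.875²) = 0.019956. Accumulating E over each segment gives final E = 0.9343.

G0 X-7.50 Y0.00 Z7.32
G1 X-6.93 Y-2.87 E0.0584
G1 X-5.30 Y-5.30 E0.1168
G1 X-2.87 Y-6.93 E0.1752
G1 X0.00 Y-7.50 E0.2336
G1 X2.87 Y-6.93 E0.2920
G1 X5.30 Y-5.30 E0.3504
G1 X5.81 Y-4.55 E0.3685
G1 X5.50 Y-3.00 E0.4000
G1 X6.07 Y-0.13 E0.4584
G1 X7.19 Y1.55 E0.4987
G1 X6.93 Y2.87 E0.5255
G1 X5.30 Y5.30 E0.5839
G1 X2.87 Y6.93 E0.6423
G1 X0.00 Y7.50 E0.7007
G1 X-2.87 Y6.93 E0.7591
G1 X-5.30 Y5.30 E0.8175
G1 X-6.93 Y2.87 E0.8759
G1 X-7.50 Y0.00 E0.9343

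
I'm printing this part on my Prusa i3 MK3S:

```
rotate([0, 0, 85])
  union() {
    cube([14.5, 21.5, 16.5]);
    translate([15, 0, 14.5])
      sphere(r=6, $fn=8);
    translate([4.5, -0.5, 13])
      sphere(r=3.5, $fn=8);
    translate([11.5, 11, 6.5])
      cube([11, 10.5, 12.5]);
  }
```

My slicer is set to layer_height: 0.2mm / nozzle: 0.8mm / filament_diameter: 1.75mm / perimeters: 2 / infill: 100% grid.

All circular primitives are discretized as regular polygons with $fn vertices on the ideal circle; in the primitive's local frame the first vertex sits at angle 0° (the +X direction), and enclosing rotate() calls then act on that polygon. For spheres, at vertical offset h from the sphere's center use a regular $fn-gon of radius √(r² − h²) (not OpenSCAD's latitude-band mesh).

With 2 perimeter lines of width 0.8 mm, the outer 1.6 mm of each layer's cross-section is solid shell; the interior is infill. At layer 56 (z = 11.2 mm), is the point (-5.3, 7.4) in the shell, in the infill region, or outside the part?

At z = 11.2 mm: the 14.5×21.5 cube contributes its full rectangle; the r=6 sphere at (15, 0) contributes a regular 8-gon of circumradius √(6²−3.3²) = 5.011; the sphere at (4.5, -0.5): section is a regular 8-gon, circumradius = √(r²−h²) = √(3.5²−1.8²) = 3.002; the cube at (11.5, 11) is present — its section is the full 11×10.5 rectangle; Combining (union): the regions partially overlap (shared area 56.65 mm²), so overlapping operands fuse into one piece — 1 connected region; (whole slice rotated 85° about Z — lengths, areas and connectivity unchanged). Overall, the cross-section is a single solid region. Undo the 85° rotation: the query point maps to (6.910, 5.925) in the un-rotated model frame. The nearest boundary edge runs (9.99, 0.00)→(7.29, 0.00); distance from the point to it = 5.94 mm. The point is inside the cross-section and 5.94 mm from the nearest boundary — more than the 1.6 mm shell width (2 × 0.8), so it's in the infill interior.

infill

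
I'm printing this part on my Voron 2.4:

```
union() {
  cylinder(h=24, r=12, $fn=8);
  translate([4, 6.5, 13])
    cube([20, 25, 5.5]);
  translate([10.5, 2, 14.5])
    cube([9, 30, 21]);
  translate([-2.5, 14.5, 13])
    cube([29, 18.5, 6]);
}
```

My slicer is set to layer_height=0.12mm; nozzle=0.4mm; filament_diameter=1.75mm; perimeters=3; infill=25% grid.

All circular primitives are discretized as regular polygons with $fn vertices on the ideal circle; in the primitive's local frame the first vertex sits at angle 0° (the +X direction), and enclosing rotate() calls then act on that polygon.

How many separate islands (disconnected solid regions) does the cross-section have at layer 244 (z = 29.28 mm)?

At z = 29.28 mm: the cylinder is not intersected at this z (z outside [0, 24]); the cube at (4, 6.5) does not reach this height (z outside [13, 18.5]); the cube at (10.5, 2) is present — its section is the full 9×30 rectangle; the cube at (-2.5, 14.5) is absent (z outside [13, 19]); Merging all regions: only the 9×30 cube at (10.5, 2) is present, so the union is just that shape — 1 connected region. Overall, the cross-section is a single solid region. Island count = 1.

1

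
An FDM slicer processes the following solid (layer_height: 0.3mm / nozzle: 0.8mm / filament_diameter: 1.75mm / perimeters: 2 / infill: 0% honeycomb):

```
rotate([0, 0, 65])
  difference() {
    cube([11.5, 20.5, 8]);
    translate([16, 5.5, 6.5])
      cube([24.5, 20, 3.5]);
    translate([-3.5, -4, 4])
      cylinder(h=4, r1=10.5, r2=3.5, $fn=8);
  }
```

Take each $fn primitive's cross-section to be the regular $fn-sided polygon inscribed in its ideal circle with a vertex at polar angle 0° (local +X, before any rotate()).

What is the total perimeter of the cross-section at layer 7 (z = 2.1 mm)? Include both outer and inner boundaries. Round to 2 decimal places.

At z = 2.1 mm: the cube is present — its section is the full 11.5×20.5 rectangle (perimeter 64.00 mm); the cube at (16, 5.5) is not intersected at this z (z outside [6.5, 10]); the cone at (-3.5, -4) does not reach this height (z outside [4, 8]); Subtracting the remaining from the first: none of the subtracted shapes is present at this height, so the 11.5×20.5 cube is unchanged — boundary = 64.00 mm; (whole slice rotated 65° about Z — lengths, areas and connectivity unchanged). Overall, the cross-section is a single solid region. Total boundary length (outer) = 64.00 mm.

64.00 mm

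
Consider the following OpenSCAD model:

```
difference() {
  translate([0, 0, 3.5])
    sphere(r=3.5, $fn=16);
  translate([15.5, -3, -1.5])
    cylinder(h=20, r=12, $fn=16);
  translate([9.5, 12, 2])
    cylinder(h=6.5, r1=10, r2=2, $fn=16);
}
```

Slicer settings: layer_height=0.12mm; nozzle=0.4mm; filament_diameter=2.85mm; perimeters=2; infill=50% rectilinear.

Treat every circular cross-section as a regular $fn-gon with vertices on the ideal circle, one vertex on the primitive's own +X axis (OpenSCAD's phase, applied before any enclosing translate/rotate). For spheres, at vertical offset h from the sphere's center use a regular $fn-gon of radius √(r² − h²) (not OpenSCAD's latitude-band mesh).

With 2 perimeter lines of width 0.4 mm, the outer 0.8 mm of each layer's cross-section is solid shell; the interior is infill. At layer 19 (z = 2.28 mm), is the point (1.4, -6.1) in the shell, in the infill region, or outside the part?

At z = 2.28 mm: the r=3.5 sphere contributes a regular 16-gon of circumradius √(3.5²−1.22²) = 3.280; the r=12 cylinder at (15.5, -3) contributes a regular 16-gon of circumradius 12; the cone at (9.5, 12): at t=0.043 of its height the radius interpolates to r₁+(r₂−r₁)t = 9.655, giving a regular 16-gon of that circumradius; Subtracting the remaining from the first: starting from the r=3.5 sphere, the r=12 cylinder at (15.5, -3) misses the remaining region (no effect); the cone at (9.5, 12) misses the remaining region (no effect) — 1 connected region. Overall, the cross-section is a single solid region. The nearest boundary edge runs (1.26, -3.03)→(-0.00, -3.28); distance from the point to it = 3.04 mm. The point is not inside any of the regions above, so it lies outside the cross-section (3.04 mm from the nearest boundary).

outside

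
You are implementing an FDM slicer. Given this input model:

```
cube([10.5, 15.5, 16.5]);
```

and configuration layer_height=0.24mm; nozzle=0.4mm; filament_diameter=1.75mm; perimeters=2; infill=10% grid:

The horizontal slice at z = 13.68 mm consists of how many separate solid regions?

1

At z = 13.68 mm: the 10.5×15.5 cube contributes its full rectangle. The result has 1 disconnected region.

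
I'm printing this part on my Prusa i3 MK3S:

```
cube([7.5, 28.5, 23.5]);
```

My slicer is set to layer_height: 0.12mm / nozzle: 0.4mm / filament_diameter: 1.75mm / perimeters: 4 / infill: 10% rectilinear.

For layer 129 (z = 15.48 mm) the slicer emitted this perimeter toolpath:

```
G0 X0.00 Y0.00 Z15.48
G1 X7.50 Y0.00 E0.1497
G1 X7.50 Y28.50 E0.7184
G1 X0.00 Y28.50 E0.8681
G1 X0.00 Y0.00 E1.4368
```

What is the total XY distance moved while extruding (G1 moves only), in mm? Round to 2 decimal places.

Sum the Euclidean lengths of each G1 segment: total = 72.00 mm.

72.00 mm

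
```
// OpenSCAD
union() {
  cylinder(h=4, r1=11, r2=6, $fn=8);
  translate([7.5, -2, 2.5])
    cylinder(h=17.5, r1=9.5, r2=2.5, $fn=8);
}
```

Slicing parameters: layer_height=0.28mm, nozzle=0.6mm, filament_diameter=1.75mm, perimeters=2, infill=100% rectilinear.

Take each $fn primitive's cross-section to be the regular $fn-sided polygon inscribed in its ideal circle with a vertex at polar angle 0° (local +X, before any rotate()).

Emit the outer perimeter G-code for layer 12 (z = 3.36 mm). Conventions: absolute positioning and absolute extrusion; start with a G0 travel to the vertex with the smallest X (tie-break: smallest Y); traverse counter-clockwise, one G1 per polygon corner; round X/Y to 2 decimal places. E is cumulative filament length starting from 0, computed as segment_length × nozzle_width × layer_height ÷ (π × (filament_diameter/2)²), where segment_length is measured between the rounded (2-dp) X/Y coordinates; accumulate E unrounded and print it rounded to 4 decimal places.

At z = 3.36 mm: the cone contributes a regular 8-gon of circumradius 6.800 (interpolated between r1=11 and r2=6 at t=0.840); the cone at (7.5, -2) contributes a regular 8-gon of circumradius 9.156 (interpolated between r1=9.5 and r2=2.5 at t=0.049); Taking the union: the regions partially overlap (shared area 66.28 mm²), so overlapping operands fuse into one piece — 1 connected region. The outline is a single polygon with 13 vertices. Extrusion per mm of travel: 0.6 × 0.28 / (π × 0.875²) = 0.069846. Accumulating E over each segment gives final E = 4.6256.

G0 X-6.80 Y0.00 Z3.36
G1 X-4.81 Y-4.81 E0.3636
G1 X0.00 Y-6.80 E0.7272
G1 X0.28 Y-6.68 E0.7484
G1 X1.03 Y-8.47 E0.8840
G1 X7.50 Y-11.16 E1.3734
G1 X13.97 Y-8.47 E1.8628
G1 X16.66 Y-2.00 E2.3522
G1 X13.97 Y4.47 E2.8416
G1 X7.50 Y7.16 E3.3310
G1 X3.32 Y5.42 E3.6473
G1 X0.00 Y6.80 E3.8984
G1 X-4.81 Y4.81 E4.2620
G1 X-6.80 Y0.00 E4.6256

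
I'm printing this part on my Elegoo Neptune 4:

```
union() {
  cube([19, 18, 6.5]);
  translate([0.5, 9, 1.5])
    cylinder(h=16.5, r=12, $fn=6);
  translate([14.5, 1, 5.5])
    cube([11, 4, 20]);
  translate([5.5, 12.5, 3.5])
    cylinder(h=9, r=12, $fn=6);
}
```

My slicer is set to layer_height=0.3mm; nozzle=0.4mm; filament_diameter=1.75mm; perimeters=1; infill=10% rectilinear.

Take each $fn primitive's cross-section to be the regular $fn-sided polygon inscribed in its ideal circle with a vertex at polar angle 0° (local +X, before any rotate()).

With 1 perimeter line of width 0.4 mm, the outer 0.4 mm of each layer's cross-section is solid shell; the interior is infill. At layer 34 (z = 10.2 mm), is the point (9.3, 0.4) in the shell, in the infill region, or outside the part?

At z = 10.2 mm: the cube is absent (z outside [0, 6.5]); the r=12 cylinder at (0.5, 9) gives a regular 6-gon of circumradius 12 (constant along its height); the cube at (14.5, 1) (footprint 11×4) is included at this height; the r=12 cylinder at (5.5, 12.5) contributes a regular 6-gon of circumradius 12; Merging all regions: the regions partially overlap (shared area 238.63 mm²), so overlapping operands fuse into one piece — 2 connected regions. Overall, the cross-section has 2 separate islands. The nearest boundary edge runs (8.52, 2.11)→(6.50, -1.39); distance from the point to it = 1.53 mm. The point is not inside any of the regions above, so it lies outside the cross-section (1.53 mm from the nearest boundary).

outside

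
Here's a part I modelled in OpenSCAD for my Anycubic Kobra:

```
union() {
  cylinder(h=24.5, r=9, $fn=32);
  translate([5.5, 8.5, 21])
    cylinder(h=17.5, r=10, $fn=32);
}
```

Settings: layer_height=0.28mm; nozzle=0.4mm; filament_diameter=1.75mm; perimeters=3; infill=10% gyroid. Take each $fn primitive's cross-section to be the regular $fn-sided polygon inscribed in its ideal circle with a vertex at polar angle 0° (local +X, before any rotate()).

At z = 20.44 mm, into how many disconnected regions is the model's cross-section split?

At z = 20.44 mm: the r=9 cylinder contributes a regular 32-gon of circumradius 9; the cylinder at (5.5, 8.5) does not reach this height (z outside [21, 38.5]); Merging all regions: only the r=9 cylinder is present, so the union is just that shape — 1 connected region. The result has 1 disconnected region.

1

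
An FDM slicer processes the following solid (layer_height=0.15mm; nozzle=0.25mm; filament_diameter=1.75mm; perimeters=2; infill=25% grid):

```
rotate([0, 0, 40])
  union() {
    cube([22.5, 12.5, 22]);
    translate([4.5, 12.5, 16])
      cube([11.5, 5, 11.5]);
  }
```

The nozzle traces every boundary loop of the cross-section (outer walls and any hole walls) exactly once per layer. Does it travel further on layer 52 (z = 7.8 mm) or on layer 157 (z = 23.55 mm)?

layer 52 (z = 7.8 mm)

Layer 52 (z = 7.8): the cube is present — its section is the full 22.5×12.5 rectangle (perimeter 70.00 mm); the cube at (4.5, 12.5) is absent (z outside [16, 27.5]); Combining (union): only the 22.5×12.5 cube is present, so the union is just that shape — boundary = 70.00 mm; (whole slice rotated 40° about Z — lengths, areas and connectivity unchanged). So its perimeter = 70.00 mm. Layer 157 (z = 23.55): the cube does not reach this height (z outside [0, 22]); the cube at (4.5, 12.5) (footprint 11.5×5) is included at this height (perimeter 33.00 mm); Merging all regions: only the 11.5×5 cube at (4.5, 12.5) is present, so the union is just that shape — boundary = 33.00 mm; (whole slice rotated 40° about Z — lengths, areas and connectivity unchanged). So its perimeter = 33.00 mm. Layer 52 is larger (70.00 vs 33.00 mm).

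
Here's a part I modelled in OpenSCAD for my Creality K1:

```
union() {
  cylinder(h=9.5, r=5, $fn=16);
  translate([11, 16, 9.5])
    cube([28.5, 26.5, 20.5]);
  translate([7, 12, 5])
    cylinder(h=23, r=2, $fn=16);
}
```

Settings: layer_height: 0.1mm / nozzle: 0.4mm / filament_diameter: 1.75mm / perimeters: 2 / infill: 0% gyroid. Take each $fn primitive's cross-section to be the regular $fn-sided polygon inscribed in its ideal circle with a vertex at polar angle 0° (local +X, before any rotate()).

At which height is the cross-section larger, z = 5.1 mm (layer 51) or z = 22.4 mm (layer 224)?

layer 224 (z = 22.4 mm)

Layer 51 (z = 5.1): the r=5 cylinder contributes a regular 16-gon of circumradius 5 (area = (16/2)·5.000²·sin(360°/16) = 76.54 mm²); the cube at (11, 16) does not reach this height (z outside [9.5, 30]); the r=2 cylinder at (7, 12) gives a regular 16-gon of circumradius 2 (constant along its height) (area = (16/2)·2.000²·sin(360°/16) = 12.25 mm²); Taking the union: the 2 present regions are separate (no shared area or edge), so areas and boundary lengths simply add and each stays a separate island — area = 88.78 mm². So its area = 88.78 mm². Layer 224 (z = 22.4): the cylinder does not reach this height (z outside [0, 9.5]); the cube at (11, 16) is present — its section is the full 28.5×26.5 rectangle (area 755.25 mm²); the r=2 cylinder at (7, 12) contributes a regular 16-gon of circumradius 2 (area = (16/2)·2.000²·sin(360°/16) = 12.25 mm²); Taking the union: the 2 present regions are separate (no shared area or edge), so areas and boundary lengths simply add and each stays a separate island — area = 767.50 mm². So its area = 767.50 mm². Layer 224 is larger (767.50 vs 88.78 mm²).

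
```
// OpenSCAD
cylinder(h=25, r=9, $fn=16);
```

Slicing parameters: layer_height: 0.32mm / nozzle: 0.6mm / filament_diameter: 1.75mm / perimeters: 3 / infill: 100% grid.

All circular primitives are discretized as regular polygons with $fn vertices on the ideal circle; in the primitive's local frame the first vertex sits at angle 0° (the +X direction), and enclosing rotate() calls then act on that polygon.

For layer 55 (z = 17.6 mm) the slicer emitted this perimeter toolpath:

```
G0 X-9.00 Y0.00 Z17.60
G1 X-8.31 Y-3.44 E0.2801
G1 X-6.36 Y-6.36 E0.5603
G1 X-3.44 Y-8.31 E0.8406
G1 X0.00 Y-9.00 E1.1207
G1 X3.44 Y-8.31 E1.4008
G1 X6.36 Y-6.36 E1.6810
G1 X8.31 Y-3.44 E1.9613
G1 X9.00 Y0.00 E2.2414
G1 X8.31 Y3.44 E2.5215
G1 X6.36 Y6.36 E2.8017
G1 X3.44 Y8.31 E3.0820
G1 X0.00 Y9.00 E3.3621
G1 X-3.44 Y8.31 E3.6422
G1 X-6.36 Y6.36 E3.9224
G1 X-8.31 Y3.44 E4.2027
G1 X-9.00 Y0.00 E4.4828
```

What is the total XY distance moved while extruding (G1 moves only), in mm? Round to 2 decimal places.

Sum the Euclidean lengths of each G1 segment: total = 56.16 mm.

56.16 mm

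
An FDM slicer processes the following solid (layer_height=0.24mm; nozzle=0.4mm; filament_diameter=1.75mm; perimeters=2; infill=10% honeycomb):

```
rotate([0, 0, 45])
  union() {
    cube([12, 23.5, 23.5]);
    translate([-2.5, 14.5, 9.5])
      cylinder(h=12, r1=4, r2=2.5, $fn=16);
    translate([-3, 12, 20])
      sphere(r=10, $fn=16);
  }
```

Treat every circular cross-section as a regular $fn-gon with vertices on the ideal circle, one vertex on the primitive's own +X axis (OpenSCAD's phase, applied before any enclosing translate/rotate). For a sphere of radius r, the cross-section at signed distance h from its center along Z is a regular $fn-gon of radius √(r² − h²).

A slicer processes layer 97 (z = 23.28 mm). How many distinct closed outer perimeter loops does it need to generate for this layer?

1

At z = 23.28 mm: the cube is present — its section is the full 12×23.5 rectangle; the cone at (-2.5, 14.5) does not reach this height (z outside [9.5, 21.5]); the sphere at (-3, 12): section is a regular 16-gon, circumradius = √(r²−h²) = √(10²−3.28²) = 9.447; Merging all regions: the regions partially overlap (shared area 81.71 mm²), so overlapping operands fuse into one piece — 1 connected region; (rotated 45° about Z; rotation is an isometry so areas/perimeters/island counts are preserved). The result has 1 disconnected region.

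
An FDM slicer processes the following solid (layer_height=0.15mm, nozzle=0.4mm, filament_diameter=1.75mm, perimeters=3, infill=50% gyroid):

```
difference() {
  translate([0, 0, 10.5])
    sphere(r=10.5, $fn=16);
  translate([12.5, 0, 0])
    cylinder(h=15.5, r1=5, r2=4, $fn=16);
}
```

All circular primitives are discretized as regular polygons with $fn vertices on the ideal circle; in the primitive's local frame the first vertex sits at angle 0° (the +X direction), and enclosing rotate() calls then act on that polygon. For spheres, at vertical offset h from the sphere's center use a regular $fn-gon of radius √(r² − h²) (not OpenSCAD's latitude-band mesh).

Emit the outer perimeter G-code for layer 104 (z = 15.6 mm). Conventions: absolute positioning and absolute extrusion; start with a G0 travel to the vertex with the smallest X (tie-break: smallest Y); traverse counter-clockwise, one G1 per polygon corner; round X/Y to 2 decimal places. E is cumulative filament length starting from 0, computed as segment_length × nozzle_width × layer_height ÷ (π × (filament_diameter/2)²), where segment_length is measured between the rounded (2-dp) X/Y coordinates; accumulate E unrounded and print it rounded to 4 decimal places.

At z = 15.6 mm: the r=10.5 sphere slices to a regular 16-gon of circumradius 9.178 (√(r²−h²) with h=5.1 from center); the cone at (12.5, 0) does not reach this height (z outside [0, 15.5]); Taking the first minus the rest: none of the subtracted shapes is present at this height, so the r=10.5 sphere is unchanged — 1 connected region. The outline is a single polygon with 16 vertices. Extrusion per mm of travel: 0.4 × 0.15 / (π × 0.875²) = 0.024945. Accumulating E over each segment gives final E = 1.4294.

G0 X-9.18 Y0.00 Z15.60
G1 X-8.48 Y-3.51 E0.0893
G1 X-6.49 Y-6.49 E0.1787
G1 X-3.51 Y-8.48 E0.2681
G1 X0.00 Y-9.18 E0.3573
G1 X3.51 Y-8.48 E0.4466
G1 X6.49 Y-6.49 E0.5360
G1 X8.48 Y-3.51 E0.6254
G1 X9.18 Y0.00 E0.7147
G1 X8.48 Y3.51 E0.8040
G1 X6.49 Y6.49 E0.8933
G1 X3.51 Y8.48 E0.9827
G1 X0.00 Y9.18 E1.0720
G1 X-3.51 Y8.48 E1.1613
G1 X-6.49 Y6.49 E1.2507
G1 X-8.48 Y3.51 E1.3401
G1 X-9.18 Y0.00 E1.4294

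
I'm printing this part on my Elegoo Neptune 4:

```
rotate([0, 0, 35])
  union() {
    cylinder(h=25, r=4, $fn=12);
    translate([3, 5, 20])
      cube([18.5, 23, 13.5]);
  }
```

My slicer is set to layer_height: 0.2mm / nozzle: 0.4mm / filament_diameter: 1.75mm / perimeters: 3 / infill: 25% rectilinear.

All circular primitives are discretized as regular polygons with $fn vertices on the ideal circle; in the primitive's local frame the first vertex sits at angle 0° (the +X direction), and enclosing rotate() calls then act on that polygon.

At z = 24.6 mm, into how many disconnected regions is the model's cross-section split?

2

At z = 24.6 mm: the r=4 cylinder gives a regular 12-gon of circumradius 4 (constant along its height); the cube at (3, 5) is present — its section is the full 18.5×23 rectangle; Combining (union): the 2 present regions are separate (no shared area or edge), so areas and boundary lengths simply add and each stays a separate island — 2 connected regions; (whole slice rotated 35° about Z — lengths, areas and connectivity unchanged). The result has 2 disconnected regions.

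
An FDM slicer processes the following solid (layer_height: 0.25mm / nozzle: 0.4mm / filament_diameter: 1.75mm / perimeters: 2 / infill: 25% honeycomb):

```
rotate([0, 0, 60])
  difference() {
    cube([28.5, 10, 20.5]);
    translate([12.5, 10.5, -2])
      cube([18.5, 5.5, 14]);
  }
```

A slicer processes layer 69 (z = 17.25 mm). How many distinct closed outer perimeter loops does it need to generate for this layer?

At z = 17.25 mm: the 28.5×10 cube contributes its full rectangle; the cube at (12.5, 10.5) is not intersected at this z (z outside [-2, 12]); Taking the first minus the rest: none of the subtracted shapes is present at this height, so the 28.5×10 cube is unchanged — 1 connected region; (whole slice rotated 60° about Z — lengths, areas and connectivity unchanged). The result has 1 disconnected region.

1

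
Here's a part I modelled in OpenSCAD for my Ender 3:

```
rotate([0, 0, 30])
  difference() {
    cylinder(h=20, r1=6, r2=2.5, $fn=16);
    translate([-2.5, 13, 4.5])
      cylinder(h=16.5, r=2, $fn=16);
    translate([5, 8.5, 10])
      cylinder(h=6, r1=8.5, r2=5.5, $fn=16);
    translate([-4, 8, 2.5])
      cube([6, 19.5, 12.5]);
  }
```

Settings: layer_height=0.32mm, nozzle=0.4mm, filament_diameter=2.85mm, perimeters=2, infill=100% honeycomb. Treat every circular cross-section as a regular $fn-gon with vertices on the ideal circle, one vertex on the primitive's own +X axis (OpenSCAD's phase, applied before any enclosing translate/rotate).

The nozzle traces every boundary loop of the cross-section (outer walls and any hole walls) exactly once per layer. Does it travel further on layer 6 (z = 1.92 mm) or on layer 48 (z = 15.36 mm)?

Layer 6 (z = 1.92): the cone contributes a regular 16-gon of circumradius 5.664 (interpolated between r1=6 and r2=2.5 at t=0.096) (perimeter = 2·16·5.664·sin(180°/16) = 35.36 mm); the cylinder at (-2.5, 13) is absent (z outside [4.5, 21]); the cone at (5, 8.5) is absent (z outside [10, 16]); the cube at (-4, 8) does not reach this height (z outside [2.5, 15]); Taking the first minus the rest: none of the subtracted shapes is present at this height, so the cone is unchanged — boundary = 35.36 mm; (whole slice rotated 30° about Z — lengths, areas and connectivity unchanged). So its perimeter = 35.36 mm. Layer 48 (z = 15.36): the cone: at t=0.768 of its height the radius interpolates to r₁+(r₂−r₁)t = 3.312, giving a regular 16-gon of that circumradius (perimeter = 2·16·3.312·sin(180°/16) = 20.68 mm); the r=2 cylinder at (-2.5, 13) contributes a regular 16-gon of circumradius 2 (perimeter = 2·16·2.000·sin(180°/16) = 12.49 mm); the cone at (5, 8.5): at t=0.893 of its height the radius interpolates to r₁+(r₂−r₁)t = 5.820, giving a regular 16-gon of that circumradius (perimeter = 2·16·5.820·sin(180°/16) = 36.33 mm); the cube at (-4, 8) does not reach this height (z outside [2.5, 15]); After the difference (first − rest): starting from the cone, the r=2 cylinder at (-2.5, 13) misses the remaining region (no effect); the cone at (5, 8.5) misses the remaining region (no effect) — boundary = 20.68 mm; (whole slice rotated 30° about Z — lengths, areas and connectivity unchanged). So its perimeter = 20.68 mm. Layer 6 is larger (35.36 vs 20.68 mm).

layer 6 (z = 1.92 mm)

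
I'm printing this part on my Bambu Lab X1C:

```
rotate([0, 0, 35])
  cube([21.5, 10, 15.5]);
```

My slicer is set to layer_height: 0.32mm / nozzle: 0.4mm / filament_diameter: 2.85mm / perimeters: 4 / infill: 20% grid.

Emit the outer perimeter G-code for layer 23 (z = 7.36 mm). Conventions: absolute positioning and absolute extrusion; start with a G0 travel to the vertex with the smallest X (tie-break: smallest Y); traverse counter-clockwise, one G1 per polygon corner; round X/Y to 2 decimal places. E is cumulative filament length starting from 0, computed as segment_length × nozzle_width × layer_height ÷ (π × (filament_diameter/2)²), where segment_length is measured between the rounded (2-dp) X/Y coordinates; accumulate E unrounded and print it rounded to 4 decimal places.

G0 X-5.74 Y8.19 Z7.36
G1 X0.00 Y0.00 E0.2007
G1 X17.61 Y12.33 E0.6320
G1 X11.88 Y20.52 E0.8326
G1 X-5.74 Y8.19 E1.2641

At z = 7.36 mm: the cube (footprint 21.5×10) is included at this height; (whole slice rotated 35° about Z — lengths, areas and connectivity unchanged). The outline is a single polygon with 4 vertices. Extrusion per mm of travel: 0.4 × 0.32 / (π × 1.425²) = 0.020065. Accumulating E over each segment gives final E = 1.2641.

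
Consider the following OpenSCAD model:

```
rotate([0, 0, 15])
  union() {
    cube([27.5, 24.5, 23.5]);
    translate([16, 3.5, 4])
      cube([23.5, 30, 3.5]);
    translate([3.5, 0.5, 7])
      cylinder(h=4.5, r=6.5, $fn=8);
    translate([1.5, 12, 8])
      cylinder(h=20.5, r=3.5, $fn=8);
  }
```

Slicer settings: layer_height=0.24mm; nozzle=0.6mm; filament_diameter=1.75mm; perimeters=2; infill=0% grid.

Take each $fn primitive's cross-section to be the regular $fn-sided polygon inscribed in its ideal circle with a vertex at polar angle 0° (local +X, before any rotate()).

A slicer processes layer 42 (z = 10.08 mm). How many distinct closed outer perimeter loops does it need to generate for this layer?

1

At z = 10.08 mm: the cube (footprint 27.5×24.5) is included at this height; the cube at (16, 3.5) is absent (z outside [4, 7.5]); the r=6.5 cylinder at (3.5, 0.5) gives a regular 8-gon of circumradius 6.5 (constant along its height); the r=3.5 cylinder at (1.5, 12) contributes a regular 8-gon of circumradius 3.5; Taking the union: the regions partially overlap (shared area 81.93 mm²), so overlapping operands fuse into one piece — 1 connected region; (rotated 15° about Z; rotation is an isometry so areas/perimeters/island counts are preserved). The result has 1 disconnected region.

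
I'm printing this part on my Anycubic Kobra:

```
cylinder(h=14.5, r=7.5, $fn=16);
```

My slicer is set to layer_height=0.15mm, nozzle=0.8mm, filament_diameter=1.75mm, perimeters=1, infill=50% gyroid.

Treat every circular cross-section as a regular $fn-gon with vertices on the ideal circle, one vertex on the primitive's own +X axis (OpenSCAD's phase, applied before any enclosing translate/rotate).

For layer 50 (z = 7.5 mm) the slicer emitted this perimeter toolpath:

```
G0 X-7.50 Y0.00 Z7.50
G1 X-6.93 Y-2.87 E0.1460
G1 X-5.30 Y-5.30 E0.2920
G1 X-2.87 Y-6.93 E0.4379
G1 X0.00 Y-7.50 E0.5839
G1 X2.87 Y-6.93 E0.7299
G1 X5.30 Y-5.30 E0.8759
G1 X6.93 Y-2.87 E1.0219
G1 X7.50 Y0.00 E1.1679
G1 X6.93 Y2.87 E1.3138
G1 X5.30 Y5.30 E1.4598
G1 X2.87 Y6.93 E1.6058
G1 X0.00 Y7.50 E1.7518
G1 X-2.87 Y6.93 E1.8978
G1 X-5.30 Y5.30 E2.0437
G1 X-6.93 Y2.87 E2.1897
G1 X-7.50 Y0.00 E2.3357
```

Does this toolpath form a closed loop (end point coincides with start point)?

Start point (G0): (-7.50, 0.00). End point (last G1): the path returns to the start — closed.

yes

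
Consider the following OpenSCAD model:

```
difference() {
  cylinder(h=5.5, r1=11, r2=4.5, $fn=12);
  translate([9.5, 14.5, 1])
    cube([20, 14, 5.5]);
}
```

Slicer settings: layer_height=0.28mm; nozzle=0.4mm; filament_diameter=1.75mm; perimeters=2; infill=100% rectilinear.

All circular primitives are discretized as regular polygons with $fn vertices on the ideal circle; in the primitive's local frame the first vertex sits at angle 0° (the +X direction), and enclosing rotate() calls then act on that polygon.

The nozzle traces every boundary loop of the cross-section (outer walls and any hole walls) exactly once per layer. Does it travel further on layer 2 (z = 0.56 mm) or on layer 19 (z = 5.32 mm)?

layer 2 (z = 0.56 mm)

Layer 2 (z = 0.56): the cone: at t=0.102 of its height the radius interpolates to r₁+(r₂−r₁)t = 10.338, giving a regular 12-gon of that circumradius (perimeter = 2·12·10.338·sin(180°/12) = 64.22 mm); the cube at (9.5, 14.5) does not reach this height (z outside [1, 6.5]); Subtracting the remaining from the first: none of the subtracted shapes is present at this height, so the cone is unchanged — boundary = 64.22 mm. So its perimeter = 64.22 mm. Layer 19 (z = 5.32): the cone: at t=0.967 of its height the radius interpolates to r₁+(r₂−r₁)t = 4.713, giving a regular 12-gon of that circumradius (perimeter = 2·12·4.713·sin(180°/12) = 29.27 mm); the 20×14 cube at (9.5, 14.5) contributes its full rectangle (perimeter 68.00 mm); Subtracting the remaining from the first: starting from the cone, the 20×14 cube at (9.5, 14.5) misses the remaining region (no effect) — boundary = 29.27 mm. So its perimeter = 29.27 mm. Layer 2 is larger (64.22 vs 29.27 mm).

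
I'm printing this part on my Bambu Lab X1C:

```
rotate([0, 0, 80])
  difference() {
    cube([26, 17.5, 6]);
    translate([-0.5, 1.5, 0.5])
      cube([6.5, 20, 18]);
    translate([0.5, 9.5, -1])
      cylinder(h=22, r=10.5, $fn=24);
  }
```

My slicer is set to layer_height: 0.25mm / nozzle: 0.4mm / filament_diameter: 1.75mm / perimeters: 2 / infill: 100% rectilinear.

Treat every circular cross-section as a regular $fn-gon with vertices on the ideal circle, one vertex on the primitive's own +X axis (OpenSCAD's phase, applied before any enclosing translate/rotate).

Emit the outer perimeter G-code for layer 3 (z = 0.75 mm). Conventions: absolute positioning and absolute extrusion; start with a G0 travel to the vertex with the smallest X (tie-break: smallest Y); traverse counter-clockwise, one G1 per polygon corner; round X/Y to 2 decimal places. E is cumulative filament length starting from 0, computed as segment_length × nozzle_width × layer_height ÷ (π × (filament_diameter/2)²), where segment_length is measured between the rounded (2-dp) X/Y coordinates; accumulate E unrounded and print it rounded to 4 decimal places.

At z = 0.75 mm: the cube is present — its section is the full 26×17.5 rectangle; the 6.5×20 cube at (-0.5, 1.5) contributes its full rectangle; the r=10.5 cylinder at (0.5, 9.5) contributes a regular 24-gon of circumradius 10.5; Subtracting the remaining from the first: starting from the 26×17.5 cube, the 6.5×20 cube at (-0.5, 1.5) partially overlaps it — only the 96.00 mm² overlap (of its 130.00 mm²) is removed, clipping the outline; the r=10.5 cylinder at (0.5, 9.5) partially overlaps it — only the 70.05 mm² overlap (of its 342.42 mm²) is removed, clipping the outline — 1 connected region; (rotated 80° about Z; rotation is an isometry so areas/perimeters/island counts are preserved). The outline is a single polygon with 12 vertices. Extrusion per mm of travel: 0.4 × 0.25 / (π × 0.875²) = 0.041575. Accumulating E over each segment gives final E = 3.2739.

G0 X-15.99 Y10.10 Z0.75
G1 X-15.29 Y10.74 E0.0394
G1 X-12.86 Y12.01 E0.1534
G1 X-10.18 Y12.60 E0.2675
G1 X-7.45 Y12.48 E0.3811
G1 X-4.83 Y11.66 E0.4953
G1 X-2.52 Y10.19 E0.6091
G1 X-0.67 Y8.16 E0.7233
G1 X0.60 Y5.73 E0.8373
G1 X0.83 Y4.70 E0.8812
G1 X4.51 Y25.61 E1.7639
G1 X-12.72 Y28.64 E2.4912
G1 X-15.99 Y10.10 E3.2739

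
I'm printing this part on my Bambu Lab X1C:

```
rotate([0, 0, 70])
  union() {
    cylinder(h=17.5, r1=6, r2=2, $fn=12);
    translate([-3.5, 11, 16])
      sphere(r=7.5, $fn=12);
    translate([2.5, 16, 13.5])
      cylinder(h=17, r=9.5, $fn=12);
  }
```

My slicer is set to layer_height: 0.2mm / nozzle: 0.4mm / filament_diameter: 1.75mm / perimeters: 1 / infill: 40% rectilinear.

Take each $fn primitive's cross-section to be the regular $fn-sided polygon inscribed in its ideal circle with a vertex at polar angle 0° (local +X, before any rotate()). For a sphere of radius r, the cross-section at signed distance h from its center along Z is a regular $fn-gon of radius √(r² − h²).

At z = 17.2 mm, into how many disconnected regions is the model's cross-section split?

2

At z = 17.2 mm: the cone (r1=6→r2=2) has section circumradius 2.069 here — a regular 12-gon; the r=7.5 sphere at (-3.5, 11) slices to a regular 12-gon of circumradius 7.403 (√(r²−h²) with h=1.2 from center); the r=9.5 cylinder at (2.5, 16) contributes a regular 12-gon of circumradius 9.5; Combining (union): the regions partially overlap (shared area 88.64 mm²), so overlapping operands fuse into one piece — 2 connected regions; (rotated 70° about Z; rotation is an isometry so areas/perimeters/island counts are preserved). The result has 2 disconnected regions.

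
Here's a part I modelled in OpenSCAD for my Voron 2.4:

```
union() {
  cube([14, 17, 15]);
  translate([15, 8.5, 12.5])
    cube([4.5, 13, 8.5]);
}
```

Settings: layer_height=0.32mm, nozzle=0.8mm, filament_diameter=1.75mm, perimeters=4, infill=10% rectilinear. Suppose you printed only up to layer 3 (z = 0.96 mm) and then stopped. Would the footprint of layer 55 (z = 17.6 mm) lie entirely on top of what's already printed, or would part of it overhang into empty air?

part overhangs

Compare the two slices. At z = 0.96: the 14×17 cube contributes its full rectangle (area 238.00 mm²); the cube at (15, 8.5) does not reach this height (z outside [12.5, 21]); Combining (union): only the 14×17 cube is present, so the union is just that shape — area = 238.00 mm². At z = 17.6: the cube is absent (z outside [0, 15]); the 4.5×13 cube at (15, 8.5) contributes its full rectangle (area 58.50 mm²); Merging all regions: only the 4.5×13 cube at (15, 8.5) is present, so the union is just that shape — area = 58.50 mm². Checking containment: at z = 17.6 the cross-section extends beyond the z = 0.96 cross-section by about 58.50 mm².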